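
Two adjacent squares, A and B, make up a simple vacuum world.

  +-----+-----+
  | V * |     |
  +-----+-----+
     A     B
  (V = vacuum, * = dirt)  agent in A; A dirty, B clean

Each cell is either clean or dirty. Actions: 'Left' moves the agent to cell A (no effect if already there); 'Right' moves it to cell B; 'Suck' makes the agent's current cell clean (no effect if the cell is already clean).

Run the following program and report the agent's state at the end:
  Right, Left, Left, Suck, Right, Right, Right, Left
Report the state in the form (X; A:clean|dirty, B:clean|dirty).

(A; A:clean, B:clean)

step 1/8 (Right): (B; A:dirty, B:clean)
step 2/8 (Left): (A; A:dirty, B:clean)
step 3/8 (Left): (A; A:dirty, B:clean)
step 4/8 (Suck): (A; A:clean, B:clean)
step 5/8 (Right): (B; A:clean, B:clean)
step 6/8 (Right): (B; A:clean, B:clean)
step 7/8 (Right): (B; A:clean, B:clean)
step 8/8 (Left): (A; A:clean, B:clean)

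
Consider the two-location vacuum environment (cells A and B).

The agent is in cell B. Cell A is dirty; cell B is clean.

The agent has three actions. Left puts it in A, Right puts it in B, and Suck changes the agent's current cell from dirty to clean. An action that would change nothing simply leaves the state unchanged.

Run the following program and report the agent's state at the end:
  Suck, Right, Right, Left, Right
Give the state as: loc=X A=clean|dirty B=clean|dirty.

loc=B A=dirty B=clean

t=1 Suck ⇒ loc=B A=dirty B=clean
t=2 Right ⇒ loc=B A=dirty B=clean
t=3 Right ⇒ loc=B A=dirty B=clean
t=4 Left ⇒ loc=A A=dirty B=clean
t=5 Right ⇒ loc=B A=dirty B=clean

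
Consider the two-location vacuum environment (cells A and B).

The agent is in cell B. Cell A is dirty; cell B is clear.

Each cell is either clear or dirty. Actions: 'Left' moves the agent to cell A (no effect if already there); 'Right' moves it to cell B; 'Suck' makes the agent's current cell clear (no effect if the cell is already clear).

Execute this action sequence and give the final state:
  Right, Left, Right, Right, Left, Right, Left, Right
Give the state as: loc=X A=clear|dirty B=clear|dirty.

1. Right → loc=B A=dirty B=clear
2. Left → loc=A A=dirty B=clear
3. Right → loc=B A=dirty B=clear
4. Right → loc=B A=dirty B=clear
5. Left → loc=A A=dirty B=clear
6. Right → loc=B A=dirty B=clear
7. Left → loc=A A=dirty B=clear
8. Right → loc=B A=dirty B=clear

loc=B A=dirty B=clear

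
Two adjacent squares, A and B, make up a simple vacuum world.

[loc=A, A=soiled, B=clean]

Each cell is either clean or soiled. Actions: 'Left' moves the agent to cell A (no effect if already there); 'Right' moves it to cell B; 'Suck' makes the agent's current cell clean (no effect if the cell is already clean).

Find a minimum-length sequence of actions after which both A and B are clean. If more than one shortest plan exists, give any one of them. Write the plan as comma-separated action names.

t=1 Suck ⇒ loc=A A=clean B=clean
min 1: A is soiled, one Suck

Suck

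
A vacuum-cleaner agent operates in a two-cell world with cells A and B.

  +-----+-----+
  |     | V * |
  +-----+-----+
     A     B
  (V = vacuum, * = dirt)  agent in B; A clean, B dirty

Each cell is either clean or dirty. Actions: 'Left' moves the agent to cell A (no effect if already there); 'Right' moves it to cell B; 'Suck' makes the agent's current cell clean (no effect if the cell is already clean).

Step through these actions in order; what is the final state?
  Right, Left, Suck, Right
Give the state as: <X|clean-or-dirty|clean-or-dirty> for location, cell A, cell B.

1. Right → <B|clean|dirty>
2. Left → <A|clean|dirty>
3. Suck → <A|clean|dirty>
4. Right → <B|clean|dirty>

<B|clean|dirty>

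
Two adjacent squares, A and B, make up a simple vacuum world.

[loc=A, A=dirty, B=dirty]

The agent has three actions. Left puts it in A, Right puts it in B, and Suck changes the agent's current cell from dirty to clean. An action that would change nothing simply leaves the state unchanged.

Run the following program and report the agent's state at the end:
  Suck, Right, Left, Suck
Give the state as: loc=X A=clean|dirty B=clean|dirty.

step 1/4 (Suck): loc=A A=clean B=dirty
step 2/4 (Right): loc=B A=clean B=dirty
step 3/4 (Left): loc=A A=clean B=dirty
step 4/4 (Suck): loc=A A=clean B=dirty

loc=A A=clean B=dirty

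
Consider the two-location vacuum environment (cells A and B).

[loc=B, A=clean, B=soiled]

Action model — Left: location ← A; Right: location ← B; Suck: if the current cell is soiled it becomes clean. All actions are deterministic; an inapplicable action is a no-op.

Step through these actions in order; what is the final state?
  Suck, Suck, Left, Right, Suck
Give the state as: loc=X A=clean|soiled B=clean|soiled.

loc=B A=clean B=clean

1) do Suck; now loc=B A=clean B=clean
2) do Suck; now loc=B A=clean B=clean
3) do Left; now loc=A A=clean B=clean
4) do Right; now loc=B A=clean B=clean
5) do Suck; now loc=B A=clean B=clean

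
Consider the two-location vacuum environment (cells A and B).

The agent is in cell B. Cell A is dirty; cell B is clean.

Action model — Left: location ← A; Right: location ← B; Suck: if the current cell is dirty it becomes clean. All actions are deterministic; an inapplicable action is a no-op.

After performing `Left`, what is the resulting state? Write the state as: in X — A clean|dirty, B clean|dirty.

start: in B — A dirty, B clean
[1] after Left: in A — A dirty, B clean

in A — A dirty, B clean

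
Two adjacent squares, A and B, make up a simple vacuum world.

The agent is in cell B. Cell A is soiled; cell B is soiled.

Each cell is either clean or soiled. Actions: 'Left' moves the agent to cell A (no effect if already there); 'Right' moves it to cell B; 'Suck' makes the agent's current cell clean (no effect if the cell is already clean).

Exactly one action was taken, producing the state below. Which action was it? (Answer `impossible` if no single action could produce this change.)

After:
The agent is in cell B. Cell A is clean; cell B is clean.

try  Left: loc=A A=soiled B=soiled
try Right: loc=B A=soiled B=soiled
try  Suck: loc=B A=soiled B=clean
no single action produces the after-state

impossible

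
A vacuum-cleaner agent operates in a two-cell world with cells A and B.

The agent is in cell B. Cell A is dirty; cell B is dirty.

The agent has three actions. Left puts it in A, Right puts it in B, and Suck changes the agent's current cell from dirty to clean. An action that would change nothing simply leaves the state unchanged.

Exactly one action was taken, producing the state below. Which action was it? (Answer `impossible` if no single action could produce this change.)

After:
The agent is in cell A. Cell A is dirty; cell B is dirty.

Left

try  Left: (A; A:dirty, B:dirty)  ← match
try Right: (B; A:dirty, B:dirty)
try  Suck: (B; A:dirty, B:clean)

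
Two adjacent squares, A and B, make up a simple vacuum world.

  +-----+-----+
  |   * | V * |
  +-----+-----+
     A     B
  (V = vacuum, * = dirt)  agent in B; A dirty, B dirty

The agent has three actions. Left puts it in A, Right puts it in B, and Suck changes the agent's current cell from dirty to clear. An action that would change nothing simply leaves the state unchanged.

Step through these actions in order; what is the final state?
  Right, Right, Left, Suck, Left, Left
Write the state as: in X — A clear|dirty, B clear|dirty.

in A — A clear, B dirty

1. Right → in B — A dirty, B dirty
2. Right → in B — A dirty, B dirty
3. Left → in A — A dirty, B dirty
4. Suck → in A — A clear, B dirty
5. Left → in A — A clear, B dirty
6. Left → in A — A clear, B dirty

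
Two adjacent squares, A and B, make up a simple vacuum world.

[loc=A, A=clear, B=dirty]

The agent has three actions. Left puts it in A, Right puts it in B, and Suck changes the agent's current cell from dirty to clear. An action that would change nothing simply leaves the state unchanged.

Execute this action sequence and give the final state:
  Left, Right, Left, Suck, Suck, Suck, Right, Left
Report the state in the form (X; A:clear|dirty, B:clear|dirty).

(A; A:clear, B:dirty)

t=1 Left ⇒ (A; A:clear, B:dirty)
t=2 Right ⇒ (B; A:clear, B:dirty)
t=3 Left ⇒ (A; A:clear, B:dirty)
t=4 Suck ⇒ (A; A:clear, B:dirty)
t=5 Suck ⇒ (A; A:clear, B:dirty)
t=6 Suck ⇒ (A; A:clear, B:dirty)
t=7 Right ⇒ (B; A:clear, B:dirty)
t=8 Left ⇒ (A; A:clear, B:dirty)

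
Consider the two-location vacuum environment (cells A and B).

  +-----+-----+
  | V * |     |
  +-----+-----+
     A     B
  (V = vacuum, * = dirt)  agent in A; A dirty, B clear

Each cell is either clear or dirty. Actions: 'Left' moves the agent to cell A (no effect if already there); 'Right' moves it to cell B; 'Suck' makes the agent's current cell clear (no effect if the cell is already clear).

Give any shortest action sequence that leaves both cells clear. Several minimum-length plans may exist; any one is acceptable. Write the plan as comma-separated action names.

Suck (#1): in A — A clear, B clear
min 1: A is dirty, one Suck

Suck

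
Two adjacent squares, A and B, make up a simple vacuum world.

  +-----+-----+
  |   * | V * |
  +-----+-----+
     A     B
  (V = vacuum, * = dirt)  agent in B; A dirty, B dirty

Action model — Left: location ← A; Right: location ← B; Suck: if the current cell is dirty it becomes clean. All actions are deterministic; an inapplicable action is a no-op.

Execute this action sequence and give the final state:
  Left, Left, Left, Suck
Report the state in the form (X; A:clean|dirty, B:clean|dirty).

t=1 Left ⇒ (A; A:dirty, B:dirty)
t=2 Left ⇒ (A; A:dirty, B:dirty)
t=3 Left ⇒ (A; A:dirty, B:dirty)
t=4 Suck ⇒ (A; A:clean, B:dirty)

(A; A:clean, B:dirty)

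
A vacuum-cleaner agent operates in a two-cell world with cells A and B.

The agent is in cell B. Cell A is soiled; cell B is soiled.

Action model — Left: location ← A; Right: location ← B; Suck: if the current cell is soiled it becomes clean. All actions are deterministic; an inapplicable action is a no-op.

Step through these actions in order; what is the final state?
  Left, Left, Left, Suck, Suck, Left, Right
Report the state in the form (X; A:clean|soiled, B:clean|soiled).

step 1/7 (Left): (A; A:soiled, B:soiled)
step 2/7 (Left): (A; A:soiled, B:soiled)
step 3/7 (Left): (A; A:soiled, B:soiled)
step 4/7 (Suck): (A; A:clean, B:soiled)
step 5/7 (Suck): (A; A:clean, B:soiled)
step 6/7 (Left): (A; A:clean, B:soiled)
step 7/7 (Right): (B; A:clean, B:soiled)

(B; A:clean, B:soiled)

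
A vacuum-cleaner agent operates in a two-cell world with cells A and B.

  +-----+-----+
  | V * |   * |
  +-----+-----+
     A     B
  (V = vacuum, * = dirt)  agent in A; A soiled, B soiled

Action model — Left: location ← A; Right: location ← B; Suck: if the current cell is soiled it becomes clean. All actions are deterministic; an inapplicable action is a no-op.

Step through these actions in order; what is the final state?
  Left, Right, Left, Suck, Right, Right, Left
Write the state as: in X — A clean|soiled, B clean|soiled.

in A — A clean, B soiled

1. Left → in A — A soiled, B soiled
2. Right → in B — A soiled, B soiled
3. Left → in A — A soiled, B soiled
4. Suck → in A — A clean, B soiled
5. Right → in B — A clean, B soiled
6. Right → in B — A clean, B soiled
7. Left → in A — A clean, B soiled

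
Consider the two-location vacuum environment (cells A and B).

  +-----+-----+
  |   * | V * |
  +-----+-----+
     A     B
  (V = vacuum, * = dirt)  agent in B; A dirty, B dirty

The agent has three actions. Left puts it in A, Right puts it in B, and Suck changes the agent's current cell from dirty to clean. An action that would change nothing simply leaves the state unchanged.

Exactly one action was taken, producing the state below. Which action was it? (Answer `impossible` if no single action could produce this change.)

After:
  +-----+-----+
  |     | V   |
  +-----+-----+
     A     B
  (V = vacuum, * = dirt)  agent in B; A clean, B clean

impossible

try  Left: in A — A dirty, B dirty
try Right: in B — A dirty, B dirty
try  Suck: in B — A dirty, B clean
no single action produces the after-state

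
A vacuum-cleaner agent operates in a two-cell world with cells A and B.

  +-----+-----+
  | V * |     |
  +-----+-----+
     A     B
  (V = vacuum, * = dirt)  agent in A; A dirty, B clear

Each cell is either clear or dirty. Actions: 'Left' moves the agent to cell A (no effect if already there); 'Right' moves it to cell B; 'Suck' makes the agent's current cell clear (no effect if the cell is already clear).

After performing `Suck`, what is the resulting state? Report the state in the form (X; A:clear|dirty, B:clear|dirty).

start: (A; A:dirty, B:clear)
t=1 Suck ⇒ (A; A:clear, B:clear)

(A; A:clear, B:clear)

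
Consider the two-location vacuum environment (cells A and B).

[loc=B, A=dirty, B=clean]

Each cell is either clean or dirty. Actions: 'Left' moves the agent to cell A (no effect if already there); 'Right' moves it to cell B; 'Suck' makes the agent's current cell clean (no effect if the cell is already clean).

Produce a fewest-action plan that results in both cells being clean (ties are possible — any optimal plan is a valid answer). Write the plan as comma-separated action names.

Left, Suck

step 1/2 (Left): loc=A A=dirty B=clean
step 2/2 (Suck): loc=A A=clean B=clean
min 2: go A then Suck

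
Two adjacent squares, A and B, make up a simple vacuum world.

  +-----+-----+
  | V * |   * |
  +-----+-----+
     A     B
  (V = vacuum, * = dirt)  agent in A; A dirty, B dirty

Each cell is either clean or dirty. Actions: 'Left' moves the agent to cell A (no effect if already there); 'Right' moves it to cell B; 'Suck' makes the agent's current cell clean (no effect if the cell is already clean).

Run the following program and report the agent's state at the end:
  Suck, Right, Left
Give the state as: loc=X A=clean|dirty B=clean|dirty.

loc=A A=clean B=dirty

1) do Suck; now loc=A A=clean B=dirty
2) do Right; now loc=B A=clean B=dirty
3) do Left; now loc=A A=clean B=dirty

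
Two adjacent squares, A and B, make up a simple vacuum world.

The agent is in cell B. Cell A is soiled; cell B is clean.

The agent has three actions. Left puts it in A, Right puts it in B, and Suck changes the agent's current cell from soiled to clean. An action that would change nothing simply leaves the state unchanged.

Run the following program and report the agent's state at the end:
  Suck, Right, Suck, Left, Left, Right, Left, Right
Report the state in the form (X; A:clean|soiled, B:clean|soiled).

(B; A:soiled, B:clean)

1. Suck → (B; A:soiled, B:clean)
2. Right → (B; A:soiled, B:clean)
3. Suck → (B; A:soiled, B:clean)
4. Left → (A; A:soiled, B:clean)
5. Left → (A; A:soiled, B:clean)
6. Right → (B; A:soiled, B:clean)
7. Left → (A; A:soiled, B:clean)
8. Right → (B; A:soiled, B:clean)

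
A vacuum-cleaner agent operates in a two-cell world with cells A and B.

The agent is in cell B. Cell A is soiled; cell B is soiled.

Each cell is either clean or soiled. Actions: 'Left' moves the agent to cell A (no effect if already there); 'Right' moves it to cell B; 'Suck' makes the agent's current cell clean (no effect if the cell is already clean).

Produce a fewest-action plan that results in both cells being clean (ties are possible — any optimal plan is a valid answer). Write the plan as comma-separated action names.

Suck, Left, Suck

[1] after Suck: in B — A soiled, B clean
[2] after Left: in A — A soiled, B clean
[3] after Suck: in A — A clean, B clean
min 3: Suck B + move + Suck A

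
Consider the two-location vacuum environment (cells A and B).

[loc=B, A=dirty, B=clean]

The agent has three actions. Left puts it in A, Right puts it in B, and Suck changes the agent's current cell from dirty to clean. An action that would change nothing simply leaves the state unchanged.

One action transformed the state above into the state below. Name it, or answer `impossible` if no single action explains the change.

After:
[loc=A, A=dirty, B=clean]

Left

try  Left: <A|dirty|clean>  ← match
try Right: <B|dirty|clean>
try  Suck: <B|dirty|clean>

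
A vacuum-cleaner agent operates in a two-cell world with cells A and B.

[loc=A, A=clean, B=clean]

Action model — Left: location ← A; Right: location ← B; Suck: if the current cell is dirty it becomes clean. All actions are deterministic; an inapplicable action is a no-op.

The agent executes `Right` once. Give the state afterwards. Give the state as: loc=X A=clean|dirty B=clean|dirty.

start: loc=A A=clean B=clean
step 1/1 (Right): loc=B A=clean B=clean

loc=B A=clean B=clean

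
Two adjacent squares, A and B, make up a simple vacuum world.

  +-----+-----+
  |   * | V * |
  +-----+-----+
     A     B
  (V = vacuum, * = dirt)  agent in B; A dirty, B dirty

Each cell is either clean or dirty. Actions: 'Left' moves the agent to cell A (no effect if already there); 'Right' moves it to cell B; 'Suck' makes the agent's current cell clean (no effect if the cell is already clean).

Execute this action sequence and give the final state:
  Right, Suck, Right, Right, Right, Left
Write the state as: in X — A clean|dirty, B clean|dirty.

1) do Right; now in B — A dirty, B dirty
2) do Suck; now in B — A dirty, B clean
3) do Right; now in B — A dirty, B clean
4) do Right; now in B — A dirty, B clean
5) do Right; now in B — A dirty, B clean
6) do Left; now in A — A dirty, B clean

in A — A dirty, B clean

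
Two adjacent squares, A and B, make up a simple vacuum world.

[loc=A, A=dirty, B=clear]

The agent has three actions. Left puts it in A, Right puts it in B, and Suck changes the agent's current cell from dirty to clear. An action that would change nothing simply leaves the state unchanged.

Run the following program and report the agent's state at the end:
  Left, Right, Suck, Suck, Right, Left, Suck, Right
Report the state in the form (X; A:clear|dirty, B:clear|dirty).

(B; A:clear, B:clear)

step 1/8 (Left): (A; A:dirty, B:clear)
step 2/8 (Right): (B; A:dirty, B:clear)
step 3/8 (Suck): (B; A:dirty, B:clear)
step 4/8 (Suck): (B; A:dirty, B:clear)
step 5/8 (Right): (B; A:dirty, B:clear)
step 6/8 (Left): (A; A:dirty, B:clear)
step 7/8 (Suck): (A; A:clear, B:clear)
step 8/8 (Right): (B; A:clear, B:clear)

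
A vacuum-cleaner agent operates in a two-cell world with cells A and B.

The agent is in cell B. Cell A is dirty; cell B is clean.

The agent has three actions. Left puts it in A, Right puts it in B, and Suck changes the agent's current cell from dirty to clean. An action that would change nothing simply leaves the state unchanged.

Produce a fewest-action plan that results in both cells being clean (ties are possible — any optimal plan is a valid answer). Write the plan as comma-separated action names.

step 1/2 (Left): <A|dirty|clean>
step 2/2 (Suck): <A|clean|clean>
min 2: go A then Suck

Left, Suck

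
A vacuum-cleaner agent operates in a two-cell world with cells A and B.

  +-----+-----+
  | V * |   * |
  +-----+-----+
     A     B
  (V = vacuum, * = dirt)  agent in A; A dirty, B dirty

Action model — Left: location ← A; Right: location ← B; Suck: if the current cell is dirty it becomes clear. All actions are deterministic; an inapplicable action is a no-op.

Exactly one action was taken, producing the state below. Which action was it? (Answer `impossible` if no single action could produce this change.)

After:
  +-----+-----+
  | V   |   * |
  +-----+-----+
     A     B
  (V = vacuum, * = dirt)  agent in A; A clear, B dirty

Suck

try  Left: in A — A dirty, B dirty
try Right: in B — A dirty, B dirty
try  Suck: in A — A clear, B dirty  ← match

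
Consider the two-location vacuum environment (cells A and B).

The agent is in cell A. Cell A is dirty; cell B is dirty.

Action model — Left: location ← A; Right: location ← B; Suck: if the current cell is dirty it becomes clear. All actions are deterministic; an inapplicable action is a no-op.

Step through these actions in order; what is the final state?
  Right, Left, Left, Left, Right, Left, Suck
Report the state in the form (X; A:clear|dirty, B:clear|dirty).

(A; A:clear, B:dirty)

t=1 Right ⇒ (B; A:dirty, B:dirty)
t=2 Left ⇒ (A; A:dirty, B:dirty)
t=3 Left ⇒ (A; A:dirty, B:dirty)
t=4 Left ⇒ (A; A:dirty, B:dirty)
t=5 Right ⇒ (B; A:dirty, B:dirty)
t=6 Left ⇒ (A; A:dirty, B:dirty)
t=7 Suck ⇒ (A; A:clear, B:dirty)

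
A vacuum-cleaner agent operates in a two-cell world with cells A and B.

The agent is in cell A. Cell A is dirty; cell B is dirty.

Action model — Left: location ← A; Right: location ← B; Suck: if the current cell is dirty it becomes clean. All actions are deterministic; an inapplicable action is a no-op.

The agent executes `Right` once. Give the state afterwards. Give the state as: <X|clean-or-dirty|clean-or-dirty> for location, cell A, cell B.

start: <A|dirty|dirty>
Right (#1): <B|dirty|dirty>

<B|dirty|dirty>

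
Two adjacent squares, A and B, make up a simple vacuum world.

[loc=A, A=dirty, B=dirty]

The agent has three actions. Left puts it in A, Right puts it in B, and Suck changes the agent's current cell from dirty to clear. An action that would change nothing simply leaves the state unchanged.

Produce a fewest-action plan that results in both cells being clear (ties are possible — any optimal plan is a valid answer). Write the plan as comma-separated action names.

Suck (#1): <A|clear|dirty>
Right (#2): <B|clear|dirty>
Suck (#3): <B|clear|clear>
min 3: Suck A + move + Suck B

Suck, Right, Suck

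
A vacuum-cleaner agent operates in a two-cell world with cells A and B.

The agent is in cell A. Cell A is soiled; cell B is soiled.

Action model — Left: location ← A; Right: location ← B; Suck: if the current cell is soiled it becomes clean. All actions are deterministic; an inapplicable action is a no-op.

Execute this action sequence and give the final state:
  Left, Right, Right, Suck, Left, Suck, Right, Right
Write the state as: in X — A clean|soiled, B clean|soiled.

1) do Left; now in A — A soiled, B soiled
2) do Right; now in B — A soiled, B soiled
3) do Right; now in B — A soiled, B soiled
4) do Suck; now in B — A soiled, B clean
5) do Left; now in A — A soiled, B clean
6) do Suck; now in A — A clean, B clean
7) do Right; now in B — A clean, B clean
8) do Right; now in B — A clean, B clean

in B — A clean, B clean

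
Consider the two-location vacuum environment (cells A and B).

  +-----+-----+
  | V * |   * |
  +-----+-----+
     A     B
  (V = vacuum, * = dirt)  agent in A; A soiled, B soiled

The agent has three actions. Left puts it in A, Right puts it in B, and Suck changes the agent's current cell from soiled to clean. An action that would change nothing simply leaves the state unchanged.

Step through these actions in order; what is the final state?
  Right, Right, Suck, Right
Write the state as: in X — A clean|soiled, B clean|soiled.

in B — A soiled, B clean

Right (#1): in B — A soiled, B soiled
Right (#2): in B — A soiled, B soiled
Suck (#3): in B — A soiled, B clean
Right (#4): in B — A soiled, B clean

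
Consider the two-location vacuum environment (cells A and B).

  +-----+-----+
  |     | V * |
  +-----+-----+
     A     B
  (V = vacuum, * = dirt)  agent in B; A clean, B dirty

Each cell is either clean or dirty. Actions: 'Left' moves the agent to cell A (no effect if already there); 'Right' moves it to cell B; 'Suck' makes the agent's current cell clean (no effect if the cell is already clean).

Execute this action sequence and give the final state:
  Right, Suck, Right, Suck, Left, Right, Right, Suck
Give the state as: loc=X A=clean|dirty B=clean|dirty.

loc=B A=clean B=clean

Right (#1): loc=B A=clean B=dirty
Suck (#2): loc=B A=clean B=clean
Right (#3): loc=B A=clean B=clean
Suck (#4): loc=B A=clean B=clean
Left (#5): loc=A A=clean B=clean
Right (#6): loc=B A=clean B=clean
Right (#7): loc=B A=clean B=clean
Suck (#8): loc=B A=clean B=clean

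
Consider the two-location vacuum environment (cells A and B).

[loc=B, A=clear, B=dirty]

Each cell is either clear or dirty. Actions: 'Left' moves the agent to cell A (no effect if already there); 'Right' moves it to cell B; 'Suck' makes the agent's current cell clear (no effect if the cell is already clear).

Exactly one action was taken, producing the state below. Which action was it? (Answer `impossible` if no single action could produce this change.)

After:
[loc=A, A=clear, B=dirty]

Left

try  Left: in A — A clear, B dirty  ← match
try Right: in B — A clear, B dirty
try  Suck: in B — A clear, B clear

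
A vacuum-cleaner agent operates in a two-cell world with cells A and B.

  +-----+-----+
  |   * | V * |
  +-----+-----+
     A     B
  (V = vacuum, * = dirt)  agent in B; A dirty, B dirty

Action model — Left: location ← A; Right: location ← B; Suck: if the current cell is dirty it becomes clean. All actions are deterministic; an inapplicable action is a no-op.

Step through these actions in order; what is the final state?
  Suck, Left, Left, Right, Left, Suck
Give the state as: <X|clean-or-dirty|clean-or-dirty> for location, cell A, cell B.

1) do Suck; now <B|dirty|clean>
2) do Left; now <A|dirty|clean>
3) do Left; now <A|dirty|clean>
4) do Right; now <B|dirty|clean>
5) do Left; now <A|dirty|clean>
6) do Suck; now <A|clean|clean>

<A|clean|clean>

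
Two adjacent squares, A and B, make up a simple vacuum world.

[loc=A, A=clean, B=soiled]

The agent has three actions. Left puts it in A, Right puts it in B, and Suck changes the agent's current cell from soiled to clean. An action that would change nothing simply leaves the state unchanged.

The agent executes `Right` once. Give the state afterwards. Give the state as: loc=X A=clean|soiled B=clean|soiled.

loc=B A=clean B=soiled

start: loc=A A=clean B=soiled
1) do Right; now loc=B A=clean B=soiled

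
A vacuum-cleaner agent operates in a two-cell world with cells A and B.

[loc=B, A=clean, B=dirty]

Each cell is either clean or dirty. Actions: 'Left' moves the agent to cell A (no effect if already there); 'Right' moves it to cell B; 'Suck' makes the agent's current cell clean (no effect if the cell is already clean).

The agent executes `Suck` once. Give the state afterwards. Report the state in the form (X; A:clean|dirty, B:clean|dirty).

start: (B; A:clean, B:dirty)
1) do Suck; now (B; A:clean, B:clean)

(B; A:clean, B:clean)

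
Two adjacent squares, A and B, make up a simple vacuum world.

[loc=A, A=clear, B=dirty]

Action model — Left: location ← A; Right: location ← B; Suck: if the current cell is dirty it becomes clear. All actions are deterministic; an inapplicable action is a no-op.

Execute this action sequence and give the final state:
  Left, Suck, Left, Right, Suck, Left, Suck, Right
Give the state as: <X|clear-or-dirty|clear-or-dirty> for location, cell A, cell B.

<B|clear|clear>

[1] after Left: <A|clear|dirty>
[2] after Suck: <A|clear|dirty>
[3] after Left: <A|clear|dirty>
[4] after Right: <B|clear|dirty>
[5] after Suck: <B|clear|clear>
[6] after Left: <A|clear|clear>
[7] after Suck: <A|clear|clear>
[8] after Right: <B|clear|clear>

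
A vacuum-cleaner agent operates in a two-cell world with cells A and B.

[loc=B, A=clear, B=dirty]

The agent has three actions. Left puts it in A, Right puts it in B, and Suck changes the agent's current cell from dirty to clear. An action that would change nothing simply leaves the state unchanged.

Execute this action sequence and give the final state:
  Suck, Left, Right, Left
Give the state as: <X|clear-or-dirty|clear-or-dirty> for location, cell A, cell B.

1. Suck → <B|clear|clear>
2. Left → <A|clear|clear>
3. Right → <B|clear|clear>
4. Left → <A|clear|clear>

<A|clear|clear>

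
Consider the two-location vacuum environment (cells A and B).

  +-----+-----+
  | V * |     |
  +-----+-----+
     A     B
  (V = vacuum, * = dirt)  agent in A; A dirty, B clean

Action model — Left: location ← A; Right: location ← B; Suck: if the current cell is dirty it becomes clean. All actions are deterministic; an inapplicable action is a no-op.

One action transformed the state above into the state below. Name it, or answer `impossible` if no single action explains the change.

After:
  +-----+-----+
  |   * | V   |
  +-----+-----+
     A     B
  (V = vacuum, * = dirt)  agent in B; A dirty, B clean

try  Left: in A — A dirty, B clean
try Right: in B — A dirty, B clean  ← match
try  Suck: in A — A clean, B clean

Right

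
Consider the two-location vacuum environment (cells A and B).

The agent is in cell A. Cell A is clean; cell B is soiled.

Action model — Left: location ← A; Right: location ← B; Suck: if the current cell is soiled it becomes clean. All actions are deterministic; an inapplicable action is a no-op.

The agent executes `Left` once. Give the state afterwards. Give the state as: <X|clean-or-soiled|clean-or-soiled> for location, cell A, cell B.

<A|clean|soiled>

start: <A|clean|soiled>
1. Left → <A|clean|soiled>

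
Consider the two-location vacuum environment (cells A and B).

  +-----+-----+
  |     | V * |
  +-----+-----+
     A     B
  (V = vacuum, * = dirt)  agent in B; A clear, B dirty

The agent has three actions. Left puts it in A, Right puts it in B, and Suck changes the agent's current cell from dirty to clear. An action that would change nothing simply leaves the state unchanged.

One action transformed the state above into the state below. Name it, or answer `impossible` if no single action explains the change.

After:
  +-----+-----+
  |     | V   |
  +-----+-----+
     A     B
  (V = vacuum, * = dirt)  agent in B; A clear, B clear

Suck

try  Left: in A — A clear, B dirty
try Right: in B — A clear, B dirty
try  Suck: in B — A clear, B clear  ← match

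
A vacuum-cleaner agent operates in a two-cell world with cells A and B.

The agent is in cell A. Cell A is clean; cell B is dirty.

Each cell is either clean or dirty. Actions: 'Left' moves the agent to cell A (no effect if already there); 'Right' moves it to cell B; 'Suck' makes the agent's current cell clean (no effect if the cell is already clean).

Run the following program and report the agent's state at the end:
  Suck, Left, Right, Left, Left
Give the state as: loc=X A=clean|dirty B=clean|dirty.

[1] after Suck: loc=A A=clean B=dirty
[2] after Left: loc=A A=clean B=dirty
[3] after Right: loc=B A=clean B=dirty
[4] after Left: loc=A A=clean B=dirty
[5] after Left: loc=A A=clean B=dirty

loc=A A=clean B=dirty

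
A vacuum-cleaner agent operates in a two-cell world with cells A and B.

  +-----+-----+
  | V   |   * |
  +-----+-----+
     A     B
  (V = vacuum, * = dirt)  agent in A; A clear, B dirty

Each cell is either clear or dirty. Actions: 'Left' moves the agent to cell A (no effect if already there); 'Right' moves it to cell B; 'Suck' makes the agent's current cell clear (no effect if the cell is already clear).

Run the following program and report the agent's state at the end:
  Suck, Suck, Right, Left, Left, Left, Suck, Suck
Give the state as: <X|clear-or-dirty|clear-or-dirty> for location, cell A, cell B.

step 1/8 (Suck): <A|clear|dirty>
step 2/8 (Suck): <A|clear|dirty>
step 3/8 (Right): <B|clear|dirty>
step 4/8 (Left): <A|clear|dirty>
step 5/8 (Left): <A|clear|dirty>
step 6/8 (Left): <A|clear|dirty>
step 7/8 (Suck): <A|clear|dirty>
step 8/8 (Suck): <A|clear|dirty>

<A|clear|dirty>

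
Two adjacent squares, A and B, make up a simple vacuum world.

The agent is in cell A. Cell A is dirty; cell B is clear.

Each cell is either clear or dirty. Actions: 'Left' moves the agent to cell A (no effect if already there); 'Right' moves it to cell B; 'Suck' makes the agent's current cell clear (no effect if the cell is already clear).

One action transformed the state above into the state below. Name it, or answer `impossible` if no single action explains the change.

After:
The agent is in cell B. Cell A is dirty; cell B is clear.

Right

try  Left: loc=A A=dirty B=clear
try Right: loc=B A=dirty B=clear  ← match
try  Suck: loc=A A=clear B=clear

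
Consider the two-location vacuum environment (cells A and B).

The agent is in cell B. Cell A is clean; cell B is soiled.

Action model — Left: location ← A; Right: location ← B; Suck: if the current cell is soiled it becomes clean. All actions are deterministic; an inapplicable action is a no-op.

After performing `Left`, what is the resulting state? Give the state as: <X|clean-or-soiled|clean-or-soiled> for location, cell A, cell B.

start: <B|clean|soiled>
[1] after Left: <A|clean|soiled>

<A|clean|soiled>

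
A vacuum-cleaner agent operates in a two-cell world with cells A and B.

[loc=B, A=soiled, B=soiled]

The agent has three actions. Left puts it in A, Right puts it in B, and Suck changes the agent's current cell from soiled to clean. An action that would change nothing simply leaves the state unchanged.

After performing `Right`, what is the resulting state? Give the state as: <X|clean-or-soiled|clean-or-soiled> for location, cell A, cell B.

start: <B|soiled|soiled>
Right (#1): <B|soiled|soiled>

<B|soiled|soiled>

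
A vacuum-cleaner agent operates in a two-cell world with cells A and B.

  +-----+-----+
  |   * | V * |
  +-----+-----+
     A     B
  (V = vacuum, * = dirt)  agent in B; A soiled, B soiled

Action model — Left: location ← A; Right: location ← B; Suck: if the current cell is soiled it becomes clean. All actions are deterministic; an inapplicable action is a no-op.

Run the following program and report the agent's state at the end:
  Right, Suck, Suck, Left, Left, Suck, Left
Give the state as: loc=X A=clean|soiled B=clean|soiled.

Right (#1): loc=B A=soiled B=soiled
Suck (#2): loc=B A=soiled B=clean
Suck (#3): loc=B A=soiled B=clean
Left (#4): loc=A A=soiled B=clean
Left (#5): loc=A A=soiled B=clean
Suck (#6): loc=A A=clean B=clean
Left (#7): loc=A A=clean B=clean

loc=A A=clean B=clean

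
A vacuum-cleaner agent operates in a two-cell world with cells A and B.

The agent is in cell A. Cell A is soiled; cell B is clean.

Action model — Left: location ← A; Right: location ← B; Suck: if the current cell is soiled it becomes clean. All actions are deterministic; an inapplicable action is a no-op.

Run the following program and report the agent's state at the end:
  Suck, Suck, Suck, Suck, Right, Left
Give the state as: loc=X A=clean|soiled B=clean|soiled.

loc=A A=clean B=clean

1) do Suck; now loc=A A=clean B=clean
2) do Suck; now loc=A A=clean B=clean
3) do Suck; now loc=A A=clean B=clean
4) do Suck; now loc=A A=clean B=clean
5) do Right; now loc=B A=clean B=clean
6) do Left; now loc=A A=clean B=clean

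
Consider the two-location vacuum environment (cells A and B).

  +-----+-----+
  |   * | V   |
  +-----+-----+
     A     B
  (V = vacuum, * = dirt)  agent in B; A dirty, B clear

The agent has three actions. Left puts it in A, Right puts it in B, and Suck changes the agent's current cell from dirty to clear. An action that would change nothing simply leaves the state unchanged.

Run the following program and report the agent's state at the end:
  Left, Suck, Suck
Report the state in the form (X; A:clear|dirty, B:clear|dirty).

(A; A:clear, B:clear)

1. Left → (A; A:dirty, B:clear)
2. Suck → (A; A:clear, B:clear)
3. Suck → (A; A:clear, B:clear)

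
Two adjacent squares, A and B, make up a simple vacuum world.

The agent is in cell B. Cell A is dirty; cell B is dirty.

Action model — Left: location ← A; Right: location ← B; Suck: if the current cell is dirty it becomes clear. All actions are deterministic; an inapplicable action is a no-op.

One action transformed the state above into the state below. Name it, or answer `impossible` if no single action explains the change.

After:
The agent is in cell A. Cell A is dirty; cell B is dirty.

Left

try  Left: (A; A:dirty, B:dirty)  ← match
try Right: (B; A:dirty, B:dirty)
try  Suck: (B; A:dirty, B:clear)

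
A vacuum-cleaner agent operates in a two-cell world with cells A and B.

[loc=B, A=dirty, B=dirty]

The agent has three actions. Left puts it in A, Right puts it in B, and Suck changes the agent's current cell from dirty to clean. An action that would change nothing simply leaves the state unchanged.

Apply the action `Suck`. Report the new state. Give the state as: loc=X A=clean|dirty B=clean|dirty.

loc=B A=dirty B=clean

start: loc=B A=dirty B=dirty
1. Suck → loc=B A=dirty B=clean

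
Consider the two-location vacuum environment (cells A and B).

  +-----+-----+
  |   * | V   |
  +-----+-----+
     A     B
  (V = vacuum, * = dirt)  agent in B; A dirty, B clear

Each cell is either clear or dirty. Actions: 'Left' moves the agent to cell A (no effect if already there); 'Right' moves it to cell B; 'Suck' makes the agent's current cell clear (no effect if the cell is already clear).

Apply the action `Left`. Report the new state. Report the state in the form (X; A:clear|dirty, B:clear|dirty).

start: (B; A:dirty, B:clear)
[1] after Left: (A; A:dirty, B:clear)

(A; A:dirty, B:clear)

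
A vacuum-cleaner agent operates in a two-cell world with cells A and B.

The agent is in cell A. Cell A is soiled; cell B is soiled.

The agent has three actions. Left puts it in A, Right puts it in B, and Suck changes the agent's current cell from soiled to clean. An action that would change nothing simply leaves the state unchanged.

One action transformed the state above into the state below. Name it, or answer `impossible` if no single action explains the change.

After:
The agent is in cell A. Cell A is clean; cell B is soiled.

try  Left: <A|soiled|soiled>
try Right: <B|soiled|soiled>
try  Suck: <A|clean|soiled>  ← match

Suck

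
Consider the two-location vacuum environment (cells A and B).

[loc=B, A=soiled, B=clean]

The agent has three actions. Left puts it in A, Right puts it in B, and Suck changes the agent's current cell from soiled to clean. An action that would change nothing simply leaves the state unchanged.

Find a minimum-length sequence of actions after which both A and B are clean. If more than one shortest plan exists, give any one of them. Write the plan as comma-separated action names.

Left, Suck

t=1 Left ⇒ (A; A:soiled, B:clean)
t=2 Suck ⇒ (A; A:clean, B:clean)
min 2: go A then Suck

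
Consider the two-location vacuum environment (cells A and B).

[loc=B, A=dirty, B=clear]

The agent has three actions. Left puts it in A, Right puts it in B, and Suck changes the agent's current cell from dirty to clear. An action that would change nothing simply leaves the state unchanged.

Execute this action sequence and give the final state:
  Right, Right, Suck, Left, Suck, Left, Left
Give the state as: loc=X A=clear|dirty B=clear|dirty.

1) do Right; now loc=B A=dirty B=clear
2) do Right; now loc=B A=dirty B=clear
3) do Suck; now loc=B A=dirty B=clear
4) do Left; now loc=A A=dirty B=clear
5) do Suck; now loc=A A=clear B=clear
6) do Left; now loc=A A=clear B=clear
7) do Left; now loc=A A=clear B=clear

loc=A A=clear B=clear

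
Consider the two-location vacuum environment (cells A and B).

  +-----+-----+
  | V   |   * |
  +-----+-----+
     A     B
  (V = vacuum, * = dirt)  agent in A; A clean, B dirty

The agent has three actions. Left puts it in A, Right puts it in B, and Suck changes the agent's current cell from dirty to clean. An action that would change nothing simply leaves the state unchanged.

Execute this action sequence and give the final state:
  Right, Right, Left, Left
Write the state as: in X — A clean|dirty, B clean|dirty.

in A — A clean, B dirty

Right (#1): in B — A clean, B dirty
Right (#2): in B — A clean, B dirty
Left (#3): in A — A clean, B dirty
Left (#4): in A — A clean, B dirty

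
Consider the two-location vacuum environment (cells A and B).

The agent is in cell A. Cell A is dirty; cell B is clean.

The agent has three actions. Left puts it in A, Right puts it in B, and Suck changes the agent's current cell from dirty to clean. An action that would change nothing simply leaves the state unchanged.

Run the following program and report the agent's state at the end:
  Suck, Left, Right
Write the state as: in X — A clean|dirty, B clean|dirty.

in B — A clean, B clean

1. Suck → in A — A clean, B clean
2. Left → in A — A clean, B clean
3. Right → in B — A clean, B clean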